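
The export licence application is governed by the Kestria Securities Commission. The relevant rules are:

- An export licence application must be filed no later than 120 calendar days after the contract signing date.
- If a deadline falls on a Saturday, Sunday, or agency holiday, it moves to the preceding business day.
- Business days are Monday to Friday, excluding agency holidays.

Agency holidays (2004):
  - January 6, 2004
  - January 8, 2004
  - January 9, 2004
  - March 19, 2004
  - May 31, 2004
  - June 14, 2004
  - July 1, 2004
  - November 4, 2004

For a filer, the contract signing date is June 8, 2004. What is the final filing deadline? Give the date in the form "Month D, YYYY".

October 6, 2004

Adding 120 calendar days to June 8, 2004 gives October 6, 2004.
October 6, 2004 falls on a Wednesday, which is a business day, so no adjustment is needed.
So the filing is due October 6, 2004.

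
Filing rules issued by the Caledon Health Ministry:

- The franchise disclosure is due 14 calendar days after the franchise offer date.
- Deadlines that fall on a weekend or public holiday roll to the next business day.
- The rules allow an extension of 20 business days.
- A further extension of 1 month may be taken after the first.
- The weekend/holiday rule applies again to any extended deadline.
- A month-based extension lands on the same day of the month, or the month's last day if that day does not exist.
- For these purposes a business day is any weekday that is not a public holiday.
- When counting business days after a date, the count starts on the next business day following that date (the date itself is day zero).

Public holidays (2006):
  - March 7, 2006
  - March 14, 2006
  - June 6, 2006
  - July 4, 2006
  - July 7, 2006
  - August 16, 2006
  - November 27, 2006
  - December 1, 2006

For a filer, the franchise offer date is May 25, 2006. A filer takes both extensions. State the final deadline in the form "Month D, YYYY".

Trigger date May 25, 2006 + 14 calendar days = June 8, 2006.
Since June 8, 2006 is a Thursday and not a holiday, the date is unchanged.
Counting 20 further business days from June 8, 2006 reaches July 10, 2006.
July 10, 2006 falls on a Monday, which is a business day, so no adjustment is needed.
Applying the 1 month extension: 1 month after July 10, 2006 is August 10, 2006.
August 10, 2006 falls on a Thursday, which is a business day, so no adjustment is needed.
Final deadline: August 10, 2006.

August 10, 2006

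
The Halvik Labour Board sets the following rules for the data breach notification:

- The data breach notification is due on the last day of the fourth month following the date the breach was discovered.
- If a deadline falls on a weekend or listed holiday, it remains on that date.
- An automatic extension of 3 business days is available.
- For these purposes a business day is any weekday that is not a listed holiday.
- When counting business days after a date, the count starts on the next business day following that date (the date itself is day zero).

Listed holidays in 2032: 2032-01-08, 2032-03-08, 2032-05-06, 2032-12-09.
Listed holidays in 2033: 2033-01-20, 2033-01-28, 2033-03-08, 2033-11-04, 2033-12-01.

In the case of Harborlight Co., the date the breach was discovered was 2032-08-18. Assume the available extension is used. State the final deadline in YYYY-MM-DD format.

4 months after 2032-08-18 falls in December 2032; the last day of that month is 2032-12-31.
No adjustment is made for weekends or holidays, so 2032-12-31 stands.
The 3-business-day extension runs from 2032-12-31 to 2033-01-05.
No adjustment is made for weekends or holidays, so 2033-01-05 stands.
So the filing is due 2033-01-05.

2033-01-05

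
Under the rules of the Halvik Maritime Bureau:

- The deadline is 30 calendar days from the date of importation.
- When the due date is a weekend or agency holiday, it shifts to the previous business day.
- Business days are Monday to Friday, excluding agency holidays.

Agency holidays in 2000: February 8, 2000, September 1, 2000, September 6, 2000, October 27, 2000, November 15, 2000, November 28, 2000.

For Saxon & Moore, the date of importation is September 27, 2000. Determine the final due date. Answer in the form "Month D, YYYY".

October 26, 2000

From September 27, 2000, 30 calendar days later is October 27, 2000.
October 27, 2000 falls on a listed holiday. Rolling to the preceding business day gives October 26, 2000, a Thursday.
So the filing is due October 26, 2000.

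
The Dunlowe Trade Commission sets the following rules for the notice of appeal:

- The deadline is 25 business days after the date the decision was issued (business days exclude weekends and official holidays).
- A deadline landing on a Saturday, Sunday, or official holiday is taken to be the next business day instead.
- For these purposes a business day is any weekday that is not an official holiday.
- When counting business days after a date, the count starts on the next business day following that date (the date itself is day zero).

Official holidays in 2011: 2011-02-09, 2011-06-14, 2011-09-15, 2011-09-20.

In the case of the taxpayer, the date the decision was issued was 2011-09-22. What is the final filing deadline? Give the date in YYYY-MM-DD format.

Counting 25 business days after 2011-09-22 (skipping weekends and listed holidays) reaches 2011-10-27.
2011-10-27 (Thursday) is already a business day.
The final due date is 2011-10-27.

2011-10-27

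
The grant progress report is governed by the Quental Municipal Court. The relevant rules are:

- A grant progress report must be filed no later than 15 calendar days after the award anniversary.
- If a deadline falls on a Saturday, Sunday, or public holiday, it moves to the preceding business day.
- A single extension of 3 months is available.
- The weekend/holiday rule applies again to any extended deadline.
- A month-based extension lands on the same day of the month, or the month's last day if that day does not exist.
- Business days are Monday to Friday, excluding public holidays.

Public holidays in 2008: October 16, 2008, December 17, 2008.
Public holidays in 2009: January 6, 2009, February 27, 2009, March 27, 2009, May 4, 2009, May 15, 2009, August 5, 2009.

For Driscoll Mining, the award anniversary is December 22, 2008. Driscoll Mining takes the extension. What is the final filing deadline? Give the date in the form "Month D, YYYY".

April 3, 2009

From December 22, 2008, 15 calendar days later is January 6, 2009.
Because January 6, 2009 is a listed holiday, the deadline becomes January 5, 2009 (Monday).
The 3 months extension carries January 5, 2009 to April 5, 2009.
April 5, 2009 falls on a Sunday. Rolling to the preceding business day gives April 3, 2009, a Friday.
The final due date is April 3, 2009.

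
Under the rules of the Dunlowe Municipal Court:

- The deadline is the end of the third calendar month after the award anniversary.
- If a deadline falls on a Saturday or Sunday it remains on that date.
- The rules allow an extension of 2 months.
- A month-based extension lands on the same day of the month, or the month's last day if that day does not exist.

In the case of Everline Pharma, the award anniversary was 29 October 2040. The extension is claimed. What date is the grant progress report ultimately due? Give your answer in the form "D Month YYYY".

31 March 2041

The third month after 29 October 2040 is January 2041, whose last day is 31 January 2041.
No adjustment is made for weekends or holidays, so 31 January 2041 stands.
Add 2 months to 31 January 2041: 31 March 2041.
31 March 2041 falls on a Sunday. The rules make no weekend/holiday allowance, so it remains 31 March 2041.
The final due date is 31 March 2041.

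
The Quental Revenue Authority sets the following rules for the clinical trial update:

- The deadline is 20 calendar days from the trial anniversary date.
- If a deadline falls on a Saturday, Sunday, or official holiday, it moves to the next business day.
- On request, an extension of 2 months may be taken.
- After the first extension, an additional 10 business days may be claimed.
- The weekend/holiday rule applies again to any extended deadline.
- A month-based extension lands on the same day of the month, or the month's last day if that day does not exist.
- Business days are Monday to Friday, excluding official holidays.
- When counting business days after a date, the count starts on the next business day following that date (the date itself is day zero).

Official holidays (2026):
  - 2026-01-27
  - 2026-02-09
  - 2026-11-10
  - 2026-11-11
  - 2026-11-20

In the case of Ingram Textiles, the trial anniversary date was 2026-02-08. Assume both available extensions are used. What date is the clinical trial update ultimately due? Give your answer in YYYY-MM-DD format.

2026-05-18

Trigger date 2026-02-08 + 20 calendar days = 2026-02-28.
Because 2026-02-28 is a Saturday, the deadline becomes 2026-03-02 (Monday).
Add 2 months to 2026-03-02: 2026-05-02.
2026-05-02 is a Saturday; the next business day is 2026-05-04 (Monday).
Counting 10 further business days from 2026-05-04 reaches 2026-05-18.
2026-05-18 (Monday) is already a business day.
The final due date is 2026-05-18.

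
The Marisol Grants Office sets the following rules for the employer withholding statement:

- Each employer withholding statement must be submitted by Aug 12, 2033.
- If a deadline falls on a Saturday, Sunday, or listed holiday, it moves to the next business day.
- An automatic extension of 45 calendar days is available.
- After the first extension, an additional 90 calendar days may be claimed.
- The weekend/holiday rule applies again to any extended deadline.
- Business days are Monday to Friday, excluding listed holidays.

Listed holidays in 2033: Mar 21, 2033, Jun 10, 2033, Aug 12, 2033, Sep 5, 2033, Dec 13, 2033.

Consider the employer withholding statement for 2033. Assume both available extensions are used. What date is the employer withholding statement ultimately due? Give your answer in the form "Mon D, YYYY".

Dec 28, 2033

The statutory due date is Aug 12, 2033.
Aug 12, 2033 falls on a listed holiday. Rolling to the next business day gives Aug 15, 2033, a Monday.
With the 45-day extension, Aug 15, 2033 becomes Sep 29, 2033.
Sep 29, 2033 is a Thursday and not a listed holiday, so it stands.
The 90-calendar-day extension moves the deadline from Sep 29, 2033 to Dec 28, 2033.
Since Dec 28, 2033 is a Wednesday and not a holiday, the date is unchanged.
So the filing is due Dec 28, 2033.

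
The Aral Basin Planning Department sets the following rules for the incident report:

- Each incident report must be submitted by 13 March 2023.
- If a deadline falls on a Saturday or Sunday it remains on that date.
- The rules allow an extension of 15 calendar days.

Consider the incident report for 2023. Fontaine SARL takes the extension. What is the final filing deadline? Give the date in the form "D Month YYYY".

28 March 2023

The statutory due date is 13 March 2023.
13 March 2023 is a Monday; no weekend or holiday adjustment applies.
Applying the 15-calendar-day extension: 13 March 2023 + 15 days = 28 March 2023.
28 March 2023 falls on a Tuesday. The rules make no weekend/holiday allowance, so it remains 28 March 2023.
The final due date is 28 March 2023.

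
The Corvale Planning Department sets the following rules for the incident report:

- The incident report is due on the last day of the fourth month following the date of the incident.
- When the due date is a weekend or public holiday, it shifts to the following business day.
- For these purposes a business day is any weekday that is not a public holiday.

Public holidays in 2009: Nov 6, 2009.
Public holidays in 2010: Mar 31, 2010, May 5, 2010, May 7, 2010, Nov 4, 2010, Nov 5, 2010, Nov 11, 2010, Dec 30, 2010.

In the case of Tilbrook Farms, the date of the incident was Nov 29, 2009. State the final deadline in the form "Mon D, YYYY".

The fourth month after Nov 29, 2009 is March 2010, whose last day is Mar 31, 2010.
Mar 31, 2010 is a listed holiday, so it moves to the next business day, Apr 1, 2010 (Thursday).
So the filing is due Apr 1, 2010.

Apr 1, 2010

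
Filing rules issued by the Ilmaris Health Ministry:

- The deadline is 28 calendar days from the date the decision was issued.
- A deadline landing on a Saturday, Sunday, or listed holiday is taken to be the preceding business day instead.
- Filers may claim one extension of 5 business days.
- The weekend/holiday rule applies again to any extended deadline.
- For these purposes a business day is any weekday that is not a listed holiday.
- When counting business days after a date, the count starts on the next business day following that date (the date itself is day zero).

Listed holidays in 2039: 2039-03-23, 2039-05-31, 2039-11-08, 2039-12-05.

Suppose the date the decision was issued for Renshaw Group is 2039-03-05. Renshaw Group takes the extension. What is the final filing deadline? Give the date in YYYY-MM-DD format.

Adding 28 calendar days to 2039-03-05 gives 2039-04-02.
2039-04-02 is a Saturday; the preceding business day is 2039-04-01 (Friday).
Applying the 5-business-day extension: 5 business days after 2039-04-01 is 2039-04-08.
2039-04-08 (Friday) is already a business day.
Final deadline: 2039-04-08.

2039-04-08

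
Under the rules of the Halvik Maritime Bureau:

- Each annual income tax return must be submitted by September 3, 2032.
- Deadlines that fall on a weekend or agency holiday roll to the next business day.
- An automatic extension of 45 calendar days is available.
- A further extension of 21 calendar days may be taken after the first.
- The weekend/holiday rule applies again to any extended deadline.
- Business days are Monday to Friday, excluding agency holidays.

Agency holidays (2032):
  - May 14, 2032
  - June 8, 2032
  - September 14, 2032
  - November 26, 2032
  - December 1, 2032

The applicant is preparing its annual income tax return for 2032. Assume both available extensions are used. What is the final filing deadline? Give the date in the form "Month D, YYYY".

November 8, 2032

Start from the fixed due date, September 3, 2032.
Since September 3, 2032 is a Friday and not a holiday, the date is unchanged.
Add the 45 calendar-day extension to September 3, 2032: October 18, 2032.
Since October 18, 2032 is a Monday and not a holiday, the date is unchanged.
With the 21-day extension, October 18, 2032 becomes November 8, 2032.
November 8, 2032 falls on a Monday, which is a business day, so no adjustment is needed.
Deadline: November 8, 2032.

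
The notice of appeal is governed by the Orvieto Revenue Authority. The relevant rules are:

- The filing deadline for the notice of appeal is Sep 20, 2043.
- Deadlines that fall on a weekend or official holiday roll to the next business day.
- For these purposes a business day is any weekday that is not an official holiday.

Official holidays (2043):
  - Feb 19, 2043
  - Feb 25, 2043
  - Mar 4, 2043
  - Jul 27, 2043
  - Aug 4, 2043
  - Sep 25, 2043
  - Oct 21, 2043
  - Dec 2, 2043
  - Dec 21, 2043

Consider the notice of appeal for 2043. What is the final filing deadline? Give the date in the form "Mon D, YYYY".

The statutory due date is Sep 20, 2043.
Sep 20, 2043 is a Sunday; the next business day is Sep 21, 2043 (Monday).
So the filing is due Sep 21, 2043.

Sep 21, 2043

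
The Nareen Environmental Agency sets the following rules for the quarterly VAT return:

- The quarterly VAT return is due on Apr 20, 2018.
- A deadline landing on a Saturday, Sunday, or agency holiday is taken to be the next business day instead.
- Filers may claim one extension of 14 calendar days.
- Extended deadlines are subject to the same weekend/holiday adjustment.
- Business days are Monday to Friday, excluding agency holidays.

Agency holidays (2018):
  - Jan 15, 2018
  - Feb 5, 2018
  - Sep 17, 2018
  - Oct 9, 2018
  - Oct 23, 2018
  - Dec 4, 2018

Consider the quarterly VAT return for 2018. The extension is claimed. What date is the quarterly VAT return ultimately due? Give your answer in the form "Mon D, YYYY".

May 4, 2018

The statutory due date is Apr 20, 2018.
Apr 20, 2018 falls on a Friday, which is a business day, so no adjustment is needed.
Add the 14 calendar-day extension to Apr 20, 2018: May 4, 2018.
May 4, 2018 falls on a Friday, which is a business day, so no adjustment is needed.
The final due date is May 4, 2018.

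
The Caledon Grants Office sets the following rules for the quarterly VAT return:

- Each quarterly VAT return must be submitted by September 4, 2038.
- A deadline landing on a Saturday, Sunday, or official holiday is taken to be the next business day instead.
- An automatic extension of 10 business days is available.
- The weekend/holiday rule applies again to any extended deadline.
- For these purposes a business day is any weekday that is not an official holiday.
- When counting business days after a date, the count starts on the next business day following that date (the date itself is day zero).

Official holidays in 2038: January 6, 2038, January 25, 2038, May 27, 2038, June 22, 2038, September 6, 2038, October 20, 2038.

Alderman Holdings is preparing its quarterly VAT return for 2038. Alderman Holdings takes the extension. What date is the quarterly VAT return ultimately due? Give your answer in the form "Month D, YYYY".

September 21, 2038

The stated deadline is September 4, 2038.
September 4, 2038 falls on a Saturday. Rolling to the next business day gives September 7, 2038, a Tuesday.
Applying the 10-business-day extension: 10 business days after September 7, 2038 is September 21, 2038.
September 21, 2038 falls on a Tuesday, which is a business day, so no adjustment is needed.
The final due date is September 21, 2038.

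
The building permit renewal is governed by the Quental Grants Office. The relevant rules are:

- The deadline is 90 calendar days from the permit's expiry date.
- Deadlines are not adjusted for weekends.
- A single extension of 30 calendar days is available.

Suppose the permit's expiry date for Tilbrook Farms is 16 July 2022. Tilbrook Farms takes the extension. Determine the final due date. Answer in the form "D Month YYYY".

Adding 90 calendar days to 16 July 2022 gives 14 October 2022.
14 October 2022 is a Friday; no weekend or holiday adjustment applies.
Applying the 30-calendar-day extension: 14 October 2022 + 30 days = 13 November 2022.
13 November 2022 falls on a Sunday. The rules make no weekend/holiday allowance, so it remains 13 November 2022.
The final due date is 13 November 2022.

13 November 2022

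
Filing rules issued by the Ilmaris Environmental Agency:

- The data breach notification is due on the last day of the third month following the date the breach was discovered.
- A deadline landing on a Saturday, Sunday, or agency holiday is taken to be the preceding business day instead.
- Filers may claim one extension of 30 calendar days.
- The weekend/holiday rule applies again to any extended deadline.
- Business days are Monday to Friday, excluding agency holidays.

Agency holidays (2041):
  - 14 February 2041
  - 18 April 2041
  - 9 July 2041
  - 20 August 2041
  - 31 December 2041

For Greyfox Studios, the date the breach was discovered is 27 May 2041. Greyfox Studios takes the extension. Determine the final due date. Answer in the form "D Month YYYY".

27 September 2041

The third month after 27 May 2041 is August 2041, whose last day is 31 August 2041.
31 August 2041 falls on a Saturday. Rolling to the preceding business day gives 30 August 2041, a Friday.
Applying the 30-calendar-day extension: 30 August 2041 + 30 days = 29 September 2041.
29 September 2041 falls on a Sunday. Rolling to the preceding business day gives 27 September 2041, a Friday.
So the filing is due 27 September 2041.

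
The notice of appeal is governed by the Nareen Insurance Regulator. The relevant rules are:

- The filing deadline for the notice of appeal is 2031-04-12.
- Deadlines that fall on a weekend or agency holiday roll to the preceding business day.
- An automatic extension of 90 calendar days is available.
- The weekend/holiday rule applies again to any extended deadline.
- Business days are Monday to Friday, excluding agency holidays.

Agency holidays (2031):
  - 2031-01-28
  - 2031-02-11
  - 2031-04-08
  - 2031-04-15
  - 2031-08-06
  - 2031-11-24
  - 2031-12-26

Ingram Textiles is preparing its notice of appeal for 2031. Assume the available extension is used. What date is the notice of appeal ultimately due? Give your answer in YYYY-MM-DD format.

2031-07-10

Start from the fixed due date, 2031-04-12.
2031-04-12 is a Saturday, so it moves to the preceding business day, 2031-04-11 (Friday).
Add the 90 calendar-day extension to 2031-04-11: 2031-07-10.
2031-07-10 (Thursday) is already a business day.
So the filing is due 2031-07-10.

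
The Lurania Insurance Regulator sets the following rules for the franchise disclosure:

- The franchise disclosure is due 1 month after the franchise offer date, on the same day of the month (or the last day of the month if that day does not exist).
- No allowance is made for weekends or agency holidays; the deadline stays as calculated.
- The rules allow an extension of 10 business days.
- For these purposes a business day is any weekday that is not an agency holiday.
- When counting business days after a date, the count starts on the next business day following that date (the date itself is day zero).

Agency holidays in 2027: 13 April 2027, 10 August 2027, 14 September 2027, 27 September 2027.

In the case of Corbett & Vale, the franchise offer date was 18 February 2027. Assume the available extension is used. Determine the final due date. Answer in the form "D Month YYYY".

1 April 2027

1 month from 18 February 2027 is 18 March 2027.
18 March 2027 is a Thursday; no weekend or holiday adjustment applies.
The 10-business-day extension runs from 18 March 2027 to 1 April 2027.
1 April 2027 is a Thursday; no weekend or holiday adjustment applies.
The final due date is 1 April 2027.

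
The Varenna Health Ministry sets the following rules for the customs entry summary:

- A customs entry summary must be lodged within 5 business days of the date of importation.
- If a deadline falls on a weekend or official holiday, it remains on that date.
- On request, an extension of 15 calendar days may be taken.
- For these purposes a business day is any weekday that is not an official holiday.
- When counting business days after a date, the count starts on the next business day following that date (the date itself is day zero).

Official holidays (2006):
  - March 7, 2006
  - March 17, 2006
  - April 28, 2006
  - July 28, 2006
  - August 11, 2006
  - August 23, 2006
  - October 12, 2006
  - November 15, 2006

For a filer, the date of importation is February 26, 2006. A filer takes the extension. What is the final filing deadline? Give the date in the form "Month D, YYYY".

Counting 5 business days after February 26, 2006 (skipping weekends and listed holidays) reaches March 3, 2006.
No adjustment is made for weekends or holidays, so March 3, 2006 stands.
With the 15-day extension, March 3, 2006 becomes March 18, 2006.
March 18, 2006 falls on a Saturday. The rules make no weekend/holiday allowance, so it remains March 18, 2006.
So the filing is due March 18, 2006.

March 18, 2006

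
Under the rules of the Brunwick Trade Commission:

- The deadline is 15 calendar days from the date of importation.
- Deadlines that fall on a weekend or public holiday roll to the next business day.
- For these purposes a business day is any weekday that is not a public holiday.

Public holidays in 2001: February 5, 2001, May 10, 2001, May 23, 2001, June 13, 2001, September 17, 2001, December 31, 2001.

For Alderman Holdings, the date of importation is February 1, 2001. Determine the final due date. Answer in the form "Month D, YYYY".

February 16, 2001

Trigger date February 1, 2001 + 15 calendar days = February 16, 2001.
Since February 16, 2001 is a Friday and not a holiday, the date is unchanged.
The final due date is February 16, 2001.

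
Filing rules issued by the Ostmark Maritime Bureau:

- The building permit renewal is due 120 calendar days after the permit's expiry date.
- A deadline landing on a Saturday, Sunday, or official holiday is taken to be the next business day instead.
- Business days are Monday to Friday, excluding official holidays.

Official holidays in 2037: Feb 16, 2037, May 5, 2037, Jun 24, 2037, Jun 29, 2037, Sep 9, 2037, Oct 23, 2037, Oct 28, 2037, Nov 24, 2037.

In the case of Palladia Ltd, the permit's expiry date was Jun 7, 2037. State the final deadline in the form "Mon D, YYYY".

From Jun 7, 2037, 120 calendar days later is Oct 5, 2037.
Oct 5, 2037 is a Monday and not a listed holiday, so it stands.
The final due date is Oct 5, 2037.

Oct 5, 2037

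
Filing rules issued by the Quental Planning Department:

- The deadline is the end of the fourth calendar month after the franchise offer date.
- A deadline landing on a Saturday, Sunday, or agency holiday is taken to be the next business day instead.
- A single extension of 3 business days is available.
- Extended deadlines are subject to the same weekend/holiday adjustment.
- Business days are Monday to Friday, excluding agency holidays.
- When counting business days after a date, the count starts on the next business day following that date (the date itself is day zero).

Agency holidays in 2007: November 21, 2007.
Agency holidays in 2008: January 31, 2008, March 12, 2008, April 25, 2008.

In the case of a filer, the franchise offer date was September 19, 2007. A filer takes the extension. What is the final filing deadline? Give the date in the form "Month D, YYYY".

February 6, 2008

The fourth month after September 19, 2007 is January 2008, whose last day is January 31, 2008.
January 31, 2008 falls on a listed holiday. Rolling to the next business day gives February 1, 2008, a Friday.
Applying the 3-business-day extension: 3 business days after February 1, 2008 is February 6, 2008.
February 6, 2008 is a Wednesday and not a listed holiday, so it stands.
The final due date is February 6, 2008.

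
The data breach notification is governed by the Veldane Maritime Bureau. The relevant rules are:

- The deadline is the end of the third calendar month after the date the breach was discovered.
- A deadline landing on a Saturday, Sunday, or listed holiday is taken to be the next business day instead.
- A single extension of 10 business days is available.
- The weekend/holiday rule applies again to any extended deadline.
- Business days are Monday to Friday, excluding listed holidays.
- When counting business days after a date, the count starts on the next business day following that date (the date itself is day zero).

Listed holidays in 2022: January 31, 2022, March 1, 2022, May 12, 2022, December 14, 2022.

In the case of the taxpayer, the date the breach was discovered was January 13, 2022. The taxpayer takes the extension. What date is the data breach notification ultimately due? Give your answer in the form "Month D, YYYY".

3 months after January 13, 2022 is April 2022; that month ends on April 30, 2022.
Because April 30, 2022 is a Saturday, the deadline becomes May 2, 2022 (Monday).
The 10-business-day extension runs from May 2, 2022 to May 17, 2022.
May 17, 2022 falls on a Tuesday, which is a business day, so no adjustment is needed.
The final due date is May 17, 2022.

May 17, 2022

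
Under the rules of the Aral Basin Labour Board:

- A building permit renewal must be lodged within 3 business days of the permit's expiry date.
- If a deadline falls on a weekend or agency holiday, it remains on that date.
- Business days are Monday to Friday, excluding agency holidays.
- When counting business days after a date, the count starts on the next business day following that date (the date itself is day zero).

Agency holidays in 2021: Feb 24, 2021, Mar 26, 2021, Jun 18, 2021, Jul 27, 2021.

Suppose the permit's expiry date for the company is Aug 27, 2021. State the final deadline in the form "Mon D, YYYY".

Counting 3 business days after Aug 27, 2021 (skipping weekends and listed holidays) reaches Sep 1, 2021.
Sep 1, 2021 falls on a Wednesday. The rules make no weekend/holiday allowance, so it remains Sep 1, 2021.
The final due date is Sep 1, 2021.

Sep 1, 2021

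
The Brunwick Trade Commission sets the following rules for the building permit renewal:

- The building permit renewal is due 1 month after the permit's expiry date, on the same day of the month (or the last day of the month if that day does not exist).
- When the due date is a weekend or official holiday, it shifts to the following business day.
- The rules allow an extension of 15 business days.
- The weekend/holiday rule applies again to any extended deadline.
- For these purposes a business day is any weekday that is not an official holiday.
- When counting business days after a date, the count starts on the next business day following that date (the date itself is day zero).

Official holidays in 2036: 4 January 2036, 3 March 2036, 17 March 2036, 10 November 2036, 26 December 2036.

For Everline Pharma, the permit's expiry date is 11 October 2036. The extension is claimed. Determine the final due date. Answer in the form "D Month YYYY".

1 month after 11 October 2036, on the same day of the month, is 11 November 2036.
11 November 2036 falls on a Tuesday, which is a business day, so no adjustment is needed.
The 15-business-day extension runs from 11 November 2036 to 2 December 2036.
2 December 2036 is a Tuesday and not a listed holiday, so it stands.
So the filing is due 2 December 2036.

2 December 2036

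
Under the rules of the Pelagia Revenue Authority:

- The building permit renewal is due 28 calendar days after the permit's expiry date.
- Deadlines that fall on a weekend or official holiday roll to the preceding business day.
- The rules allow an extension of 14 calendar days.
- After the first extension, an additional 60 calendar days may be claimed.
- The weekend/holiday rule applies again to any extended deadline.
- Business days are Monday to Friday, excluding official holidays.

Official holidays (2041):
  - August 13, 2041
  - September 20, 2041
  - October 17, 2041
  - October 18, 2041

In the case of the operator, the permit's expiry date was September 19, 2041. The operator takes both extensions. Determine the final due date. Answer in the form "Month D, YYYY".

28 calendar days after September 19, 2041 is October 17, 2041.
Because October 17, 2041 is a listed holiday, the deadline becomes October 16, 2041 (Wednesday).
The 14-calendar-day extension moves the deadline from October 16, 2041 to October 30, 2041.
October 30, 2041 falls on a Wednesday, which is a business day, so no adjustment is needed.
Add the 60 calendar-day extension to October 30, 2041: December 29, 2041.
December 29, 2041 falls on a Sunday. Rolling to the preceding business day gives December 27, 2041, a Friday.
Deadline: December 27, 2041.

December 27, 2041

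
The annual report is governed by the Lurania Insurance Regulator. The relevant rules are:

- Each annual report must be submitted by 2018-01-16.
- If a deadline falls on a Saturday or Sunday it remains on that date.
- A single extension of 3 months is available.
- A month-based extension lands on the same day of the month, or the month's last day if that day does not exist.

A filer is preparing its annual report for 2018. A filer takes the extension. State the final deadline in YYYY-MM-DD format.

2018-04-16

The statutory due date is 2018-01-16.
2018-01-16 is a Tuesday; no weekend or holiday adjustment applies.
Applying the 3 months extension: 3 months after 2018-01-16 is 2018-04-16.
2018-04-16 is a Monday; no weekend or holiday adjustment applies.
So the filing is due 2018-04-16.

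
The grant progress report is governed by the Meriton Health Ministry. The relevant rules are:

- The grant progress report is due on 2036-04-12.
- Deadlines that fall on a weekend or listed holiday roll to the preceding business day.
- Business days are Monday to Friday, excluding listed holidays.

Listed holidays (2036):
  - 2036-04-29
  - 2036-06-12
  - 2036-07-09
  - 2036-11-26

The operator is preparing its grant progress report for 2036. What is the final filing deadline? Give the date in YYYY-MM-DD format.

2036-04-11

The stated deadline is 2036-04-12.
2036-04-12 is a Saturday, so it moves to the preceding business day, 2036-04-11 (Friday).
So the filing is due 2036-04-11.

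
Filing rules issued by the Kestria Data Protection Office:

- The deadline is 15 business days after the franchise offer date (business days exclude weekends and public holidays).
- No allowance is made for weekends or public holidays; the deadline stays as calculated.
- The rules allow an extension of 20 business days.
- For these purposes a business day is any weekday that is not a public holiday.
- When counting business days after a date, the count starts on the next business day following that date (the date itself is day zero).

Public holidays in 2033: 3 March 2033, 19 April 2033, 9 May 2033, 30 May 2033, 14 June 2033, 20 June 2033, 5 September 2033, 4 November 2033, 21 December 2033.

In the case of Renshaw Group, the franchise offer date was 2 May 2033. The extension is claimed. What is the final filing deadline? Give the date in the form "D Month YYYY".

Starting the day after 2 May 2033 and counting 15 business days lands on 24 May 2033.
24 May 2033 is a Tuesday; no weekend or holiday adjustment applies.
Applying the 20-business-day extension: 20 business days after 24 May 2033 is 24 June 2033.
No adjustment is made for weekends or holidays, so 24 June 2033 stands.
Deadline: 24 June 2033.

24 June 2033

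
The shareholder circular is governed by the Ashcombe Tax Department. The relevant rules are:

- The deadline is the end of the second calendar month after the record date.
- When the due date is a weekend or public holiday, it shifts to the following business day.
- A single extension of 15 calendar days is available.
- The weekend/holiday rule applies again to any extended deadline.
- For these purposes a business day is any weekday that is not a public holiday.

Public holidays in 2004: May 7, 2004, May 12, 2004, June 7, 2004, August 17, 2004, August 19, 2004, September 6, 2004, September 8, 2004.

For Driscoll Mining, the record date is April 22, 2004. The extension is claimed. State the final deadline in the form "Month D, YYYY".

2 months after April 22, 2004 is June 2004; that month ends on June 30, 2004.
Since June 30, 2004 is a Wednesday and not a holiday, the date is unchanged.
Applying the 15-calendar-day extension: June 30, 2004 + 15 days = July 15, 2004.
July 15, 2004 is a Thursday and not a listed holiday, so it stands.
Deadline: July 15, 2004.

July 15, 2004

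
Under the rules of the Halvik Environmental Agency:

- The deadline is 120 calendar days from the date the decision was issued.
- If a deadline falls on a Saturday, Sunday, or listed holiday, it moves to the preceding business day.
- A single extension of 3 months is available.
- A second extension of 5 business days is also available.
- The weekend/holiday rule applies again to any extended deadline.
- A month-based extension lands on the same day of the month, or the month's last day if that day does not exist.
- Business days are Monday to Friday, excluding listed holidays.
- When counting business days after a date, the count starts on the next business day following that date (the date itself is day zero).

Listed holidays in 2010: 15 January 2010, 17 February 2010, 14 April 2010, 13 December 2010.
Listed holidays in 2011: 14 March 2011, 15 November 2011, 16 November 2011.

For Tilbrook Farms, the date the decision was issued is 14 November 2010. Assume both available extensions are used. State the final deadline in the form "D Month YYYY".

17 June 2011

Trigger date 14 November 2010 + 120 calendar days = 14 March 2011.
14 March 2011 is a listed holiday, so it moves to the preceding business day, 11 March 2011 (Friday).
The 3 months extension carries 11 March 2011 to 11 June 2011.
11 June 2011 falls on a Saturday. Rolling to the preceding business day gives 10 June 2011, a Friday.
Applying the 5-business-day extension: 5 business days after 10 June 2011 is 17 June 2011.
17 June 2011 is a Friday and not a listed holiday, so it stands.
Deadline: 17 June 2011.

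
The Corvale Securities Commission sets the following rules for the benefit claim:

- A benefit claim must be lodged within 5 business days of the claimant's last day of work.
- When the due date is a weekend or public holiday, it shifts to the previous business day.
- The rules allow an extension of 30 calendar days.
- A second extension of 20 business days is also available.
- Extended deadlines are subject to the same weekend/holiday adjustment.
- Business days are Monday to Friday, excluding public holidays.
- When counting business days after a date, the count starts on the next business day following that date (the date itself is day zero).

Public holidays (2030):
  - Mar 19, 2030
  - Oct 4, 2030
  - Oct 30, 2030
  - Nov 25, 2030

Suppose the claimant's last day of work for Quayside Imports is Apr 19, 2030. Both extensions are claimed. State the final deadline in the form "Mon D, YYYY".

Jun 21, 2030

Counting 5 business days after Apr 19, 2030 (skipping weekends and listed holidays) reaches Apr 26, 2030.
Since Apr 26, 2030 is a Friday and not a holiday, the date is unchanged.
With the 30-day extension, Apr 26, 2030 becomes May 26, 2030.
May 26, 2030 falls on a Sunday. Rolling to the preceding business day gives May 24, 2030, a Friday.
Counting 20 further business days from May 24, 2030 reaches Jun 21, 2030.
Jun 21, 2030 is a Friday and not a listed holiday, so it stands.
So the filing is due Jun 21, 2030.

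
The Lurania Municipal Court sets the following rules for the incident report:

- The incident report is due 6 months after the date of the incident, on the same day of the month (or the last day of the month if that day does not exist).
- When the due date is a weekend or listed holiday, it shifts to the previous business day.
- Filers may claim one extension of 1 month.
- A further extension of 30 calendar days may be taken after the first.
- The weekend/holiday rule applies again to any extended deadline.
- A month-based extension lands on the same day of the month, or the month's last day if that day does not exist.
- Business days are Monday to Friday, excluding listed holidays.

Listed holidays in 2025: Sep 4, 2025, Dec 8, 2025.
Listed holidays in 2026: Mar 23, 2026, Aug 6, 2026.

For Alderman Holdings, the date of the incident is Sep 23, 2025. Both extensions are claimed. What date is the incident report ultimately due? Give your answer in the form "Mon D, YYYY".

May 20, 2026

Moving 6 months forward from Sep 23, 2025 on the corresponding day gives Mar 23, 2026.
Mar 23, 2026 is a listed holiday; the preceding business day is Mar 20, 2026 (Friday).
Applying the 1 month extension: 1 month after Mar 20, 2026 is Apr 20, 2026.
Apr 20, 2026 (Monday) is already a business day.
With the 30-day extension, Apr 20, 2026 becomes May 20, 2026.
May 20, 2026 (Wednesday) is already a business day.
Deadline: May 20, 2026.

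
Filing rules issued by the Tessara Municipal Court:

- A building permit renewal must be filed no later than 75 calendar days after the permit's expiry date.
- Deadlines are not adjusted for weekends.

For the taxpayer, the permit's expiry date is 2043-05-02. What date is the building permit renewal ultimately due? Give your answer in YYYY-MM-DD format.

From 2043-05-02, 75 calendar days later is 2043-07-16.
2043-07-16 is a Thursday; no weekend or holiday adjustment applies.
So the filing is due 2043-07-16.

2043-07-16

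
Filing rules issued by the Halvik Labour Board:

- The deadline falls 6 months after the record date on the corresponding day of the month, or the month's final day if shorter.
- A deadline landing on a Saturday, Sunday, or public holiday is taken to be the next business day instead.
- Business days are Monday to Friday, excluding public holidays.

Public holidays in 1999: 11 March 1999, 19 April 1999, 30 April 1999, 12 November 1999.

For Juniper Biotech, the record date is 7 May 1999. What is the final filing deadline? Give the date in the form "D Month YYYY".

6 months after 7 May 1999, on the same day of the month, is 7 November 1999.
7 November 1999 is a Sunday, so it moves to the next business day, 8 November 1999 (Monday).
Final deadline: 8 November 1999.

8 November 1999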